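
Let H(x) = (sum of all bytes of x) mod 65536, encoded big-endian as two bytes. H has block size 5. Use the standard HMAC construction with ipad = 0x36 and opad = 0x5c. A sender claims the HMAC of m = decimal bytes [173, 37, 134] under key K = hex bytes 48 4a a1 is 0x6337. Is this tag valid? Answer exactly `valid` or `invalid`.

Key hex bytes 48 4a a1 is 3 bytes ≤ B = 5; zero-pad to 5 bytes: K' = 48 4a a1 00 00.
K' ⊕ ipad = 7e 7c 97 36 36; K' ⊕ opad = 14 16 fd 5c 5c.
Inner hash: sum = 126+124+151+54+54+173+37+134 = 853 → 03 55.
Outer hash (recomputed tag): sum = 20+22+253+92+92+3+85 = 567 → 02 37.
Recomputed tag = 0237; claimed = 6337 → mismatch.

invalid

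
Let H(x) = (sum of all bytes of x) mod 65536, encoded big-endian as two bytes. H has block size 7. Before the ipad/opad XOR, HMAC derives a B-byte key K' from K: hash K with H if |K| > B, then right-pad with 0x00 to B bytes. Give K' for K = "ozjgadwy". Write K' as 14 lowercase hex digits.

036f0000000000

|K| = 8 > B = 7, so first hash the key.
H(K): sum = 111+122+106+103+97+100+119+121 = 879 → 03 6f.
Zero-pad H(K) = 03 6f to 7 bytes: K' = 03 6f 00 00 00 00 00.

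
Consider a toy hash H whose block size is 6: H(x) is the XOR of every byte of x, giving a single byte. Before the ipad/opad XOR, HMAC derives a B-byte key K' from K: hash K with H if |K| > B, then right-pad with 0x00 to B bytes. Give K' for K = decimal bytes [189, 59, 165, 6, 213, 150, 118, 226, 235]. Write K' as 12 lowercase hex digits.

190000000000

|K| = 9 > B = 6, so first hash the key.
H(K): XOR bd⊕3b⊕a5⊕06⊕d5⊕96⊕76⊕e2⊕eb = 19.
Zero-pad H(K) = 19 to 6 bytes: K' = 19 00 00 00 00 00.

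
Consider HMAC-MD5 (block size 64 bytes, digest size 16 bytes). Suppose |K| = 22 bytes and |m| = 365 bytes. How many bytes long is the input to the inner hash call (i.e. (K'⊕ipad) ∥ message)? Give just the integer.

429

Key is 22 ≤ 64 bytes, zero-padded: |K'| = 64.
Inner input = (K'⊕ipad) ∥ m → 64 + 365 = 429 bytes.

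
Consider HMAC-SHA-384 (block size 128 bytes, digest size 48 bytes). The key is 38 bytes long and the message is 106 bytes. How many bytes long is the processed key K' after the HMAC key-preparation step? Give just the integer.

Key is 38 ≤ 128 bytes, zero-padded: |K'| = 128.

128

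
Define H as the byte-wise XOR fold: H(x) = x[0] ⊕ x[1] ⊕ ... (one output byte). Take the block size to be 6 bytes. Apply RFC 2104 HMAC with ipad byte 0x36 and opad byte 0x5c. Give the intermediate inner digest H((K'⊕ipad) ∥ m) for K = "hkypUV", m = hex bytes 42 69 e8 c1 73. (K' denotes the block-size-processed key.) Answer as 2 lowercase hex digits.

Key "hkypUV" = 68 6b 79 70 55 56 is exactly B = 6 bytes: K' = 68 6b 79 70 55 56.
K' ⊕ ipad = 5e 5d 4f 46 63 60.
Inner input = 5e 5d 4f 46 63 60 ∥ 42 69 e8 c1 73.
Inner hash: XOR 5e⊕5d⊕4f⊕46⊕63⊕60⊕42⊕69⊕e8⊕c1⊕73 = 78.

78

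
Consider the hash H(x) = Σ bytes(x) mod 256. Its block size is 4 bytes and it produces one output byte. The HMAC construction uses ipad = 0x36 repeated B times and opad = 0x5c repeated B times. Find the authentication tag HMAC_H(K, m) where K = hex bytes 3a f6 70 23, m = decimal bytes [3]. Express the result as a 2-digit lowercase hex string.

e5

Key hex bytes 3a f6 70 23 is exactly B = 4 bytes: K' = 3a f6 70 23.
K' ⊕ ipad = 0c c0 46 15.  K' ⊕ opad = 66 aa 2c 7f.
Inner input = (K'⊕ipad) ∥ m = 0c c0 46 15 ∥ 03.
Inner hash: sum = 12+192+70+21+3 = 298; mod 256 = 42 → 2a.
Outer input = (K'⊕opad) ∥ inner = 66 aa 2c 7f ∥ 2a.
Outer hash (tag): sum = 102+170+44+127+42 = 485; mod 256 = 229 → e5.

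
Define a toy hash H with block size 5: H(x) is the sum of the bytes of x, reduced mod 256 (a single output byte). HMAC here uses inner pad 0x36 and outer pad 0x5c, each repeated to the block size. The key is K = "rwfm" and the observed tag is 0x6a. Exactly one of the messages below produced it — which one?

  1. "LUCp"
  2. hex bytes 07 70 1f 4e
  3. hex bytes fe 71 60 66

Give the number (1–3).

Key "rwfm" = 72 77 66 6d is 4 bytes ≤ B = 5; zero-pad to 5 bytes: K' = 72 77 66 6d 00.
K' ⊕ ipad = 44 41 50 5b 36; K' ⊕ opad = 2e 2b 3a 31 5c.
m1: inner = H(44 41 50 5b 36 4c 55 43 70) = ba; tag = H(2e 2b 3a 31 5c ba) = da
m2: inner = H(44 41 50 5b 36 07 70 1f 4e) = 4a; tag = H(2e 2b 3a 31 5c 4a) = 6a ← matches
m3: inner = H(44 41 50 5b 36 fe 71 60 66) = 9b; tag = H(2e 2b 3a 31 5c 9b) = bb

2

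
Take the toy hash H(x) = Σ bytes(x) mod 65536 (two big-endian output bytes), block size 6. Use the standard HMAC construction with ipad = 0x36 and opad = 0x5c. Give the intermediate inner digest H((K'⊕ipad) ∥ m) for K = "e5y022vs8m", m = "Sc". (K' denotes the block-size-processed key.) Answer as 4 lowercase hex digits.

Key "e5y022vs8m" = 65 35 79 30 32 32 76 73 38 6d is 10 bytes > B = 6, so hash it first: H(key) = 03 35, then zero-pad to 6 bytes: K' = 03 35 00 00 00 00.
K' ⊕ ipad = 35 03 36 36 36 36.
Inner input = 35 03 36 36 36 36 ∥ 53 63.
Inner hash: sum = 53+3+54+54+54+54+83+99 = 454 → 01 c6.

01c6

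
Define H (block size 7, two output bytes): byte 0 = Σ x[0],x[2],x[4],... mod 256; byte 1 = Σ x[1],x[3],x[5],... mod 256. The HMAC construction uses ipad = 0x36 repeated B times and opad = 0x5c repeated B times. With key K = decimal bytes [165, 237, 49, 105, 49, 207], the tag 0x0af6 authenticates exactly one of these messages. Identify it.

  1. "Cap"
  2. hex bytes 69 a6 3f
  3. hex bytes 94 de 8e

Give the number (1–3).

2

Key decimal bytes [165, 237, 49, 105, 49, 207] = a5 ed 31 69 31 cf is 6 bytes ≤ B = 7; zero-pad to 7 bytes: K' = a5 ed 31 69 31 cf 00.
K' ⊕ ipad = 93 db 07 5f 07 f9 36; K' ⊕ opad = f9 b1 6d 35 6d 93 5c.
m1: inner = H(93 db 07 5f 07 f9 36 43 61 70) = 38 e6; tag = H(f9 b1 6d 35 6d 93 5c 38 e6) = 15b1
m2: inner = H(93 db 07 5f 07 f9 36 69 a6 3f) = 7d db; tag = H(f9 b1 6d 35 6d 93 5c 7d db) = 0af6 ← matches
m3: inner = H(93 db 07 5f 07 f9 36 94 de 8e) = b5 55; tag = H(f9 b1 6d 35 6d 93 5c b5 55) = 842e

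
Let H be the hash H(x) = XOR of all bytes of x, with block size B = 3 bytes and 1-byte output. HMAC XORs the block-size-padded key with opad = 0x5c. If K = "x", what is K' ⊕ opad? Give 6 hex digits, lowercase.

245c5c

Key "x" = 78 is 1 byte ≤ B = 3; zero-pad to 3 bytes: K' = 78 00 00.
XOR each byte with 0x5c: 78⊕5c=24, 00⊕5c=5c, 00⊕5c=5c.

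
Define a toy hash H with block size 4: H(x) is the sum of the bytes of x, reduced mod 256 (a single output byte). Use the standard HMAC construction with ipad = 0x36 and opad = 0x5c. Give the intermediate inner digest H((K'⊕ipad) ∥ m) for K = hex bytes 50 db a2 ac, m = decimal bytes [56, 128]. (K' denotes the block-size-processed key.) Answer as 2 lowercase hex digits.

Key hex bytes 50 db a2 ac is exactly B = 4 bytes: K' = 50 db a2 ac.
K' ⊕ ipad = 66 ed 94 9a.
Inner input = 66 ed 94 9a ∥ 38 80.
Inner hash: sum = 102+237+148+154+56+128 = 825; mod 256 = 57 → 39.

39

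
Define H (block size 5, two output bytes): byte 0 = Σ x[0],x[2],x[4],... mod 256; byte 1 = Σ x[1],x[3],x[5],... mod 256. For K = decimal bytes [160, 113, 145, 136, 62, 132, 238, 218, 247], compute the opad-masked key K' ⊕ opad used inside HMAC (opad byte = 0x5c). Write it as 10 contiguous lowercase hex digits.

Key decimal bytes [160, 113, 145, 136, 62, 132, 238, 218, 247] = a0 71 91 88 3e 84 ee da f7 is 9 bytes > B = 5, so hash it first: H(key) = 54 57, then zero-pad to 5 bytes: K' = 54 57 00 00 00.
XOR each byte with 0x5c: 54⊕5c=08, 57⊕5c=0b, 00⊕5c=5c, 00⊕5c=5c, 00⊕5c=5c.

080b5c5c5c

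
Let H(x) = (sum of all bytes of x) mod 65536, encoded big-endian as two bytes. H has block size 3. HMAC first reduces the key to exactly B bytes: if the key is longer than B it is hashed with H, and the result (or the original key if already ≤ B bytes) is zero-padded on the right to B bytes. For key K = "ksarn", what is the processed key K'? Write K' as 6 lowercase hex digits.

|K| = 5 > B = 3, so first hash the key.
H(K): sum = 107+115+97+114+110 = 543 → 02 1f.
Zero-pad H(K) = 02 1f to 3 bytes: K' = 02 1f 00.

021f00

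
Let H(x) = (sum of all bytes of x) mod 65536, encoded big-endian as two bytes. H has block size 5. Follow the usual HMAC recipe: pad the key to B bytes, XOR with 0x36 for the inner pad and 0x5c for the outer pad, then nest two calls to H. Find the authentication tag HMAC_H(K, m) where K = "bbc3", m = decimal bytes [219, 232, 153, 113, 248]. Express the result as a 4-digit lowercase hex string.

Key "bbc3" = 62 62 63 33 is 4 bytes ≤ B = 5; zero-pad to 5 bytes: K' = 62 62 63 33 00.
K' ⊕ ipad = 54 54 55 05 36.  K' ⊕ opad = 3e 3e 3f 6f 5c.
Inner input = (K'⊕ipad) ∥ m = 54 54 55 05 36 ∥ db e8 99 71 f8.
Inner hash: sum = 84+84+85+5+54+219+232+153+113+248 = 1277 → 04 fd.
Outer input = (K'⊕opad) ∥ inner = 3e 3e 3f 6f 5c ∥ 04 fd.
Outer hash (tag): sum = 62+62+63+111+92+4+253 = 647 → 02 87.

0287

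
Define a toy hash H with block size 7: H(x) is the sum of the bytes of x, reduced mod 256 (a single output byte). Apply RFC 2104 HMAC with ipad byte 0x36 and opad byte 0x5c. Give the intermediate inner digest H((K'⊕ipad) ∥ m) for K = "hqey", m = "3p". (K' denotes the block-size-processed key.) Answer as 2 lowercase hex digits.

8c

Key "hqey" = 68 71 65 79 is 4 bytes ≤ B = 7; zero-pad to 7 bytes: K' = 68 71 65 79 00 00 00.
K' ⊕ ipad = 5e 47 53 4f 36 36 36.
Inner input = 5e 47 53 4f 36 36 36 ∥ 33 70.
Inner hash: sum = 94+71+83+79+54+54+54+51+112 = 652; mod 256 = 140 → 8c.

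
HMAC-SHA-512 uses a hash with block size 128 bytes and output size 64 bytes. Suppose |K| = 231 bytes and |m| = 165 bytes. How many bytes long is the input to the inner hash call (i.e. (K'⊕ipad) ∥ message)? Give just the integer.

Key is 231 > 128 bytes, so it is hashed to 64 bytes then zero-padded to 128: |K'| = 128.
Inner input = (K'⊕ipad) ∥ m → 128 + 165 = 293 bytes.

293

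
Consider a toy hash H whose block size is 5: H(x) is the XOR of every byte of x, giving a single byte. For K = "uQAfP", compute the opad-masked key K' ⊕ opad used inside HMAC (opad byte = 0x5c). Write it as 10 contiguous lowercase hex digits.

Key "uQAfP" = 75 51 41 66 50 is exactly B = 5 bytes: K' = 75 51 41 66 50.
XOR each byte with 0x5c: 75⊕5c=29, 51⊕5c=0d, 41⊕5c=1d, 66⊕5c=3a, 50⊕5c=0c.

290d1d3a0c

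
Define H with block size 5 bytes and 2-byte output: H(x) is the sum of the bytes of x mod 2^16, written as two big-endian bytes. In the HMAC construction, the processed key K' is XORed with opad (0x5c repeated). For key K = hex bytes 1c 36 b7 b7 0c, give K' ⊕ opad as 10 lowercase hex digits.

Key hex bytes 1c 36 b7 b7 0c is exactly B = 5 bytes: K' = 1c 36 b7 b7 0c.
XOR each byte with 0x5c: 1c⊕5c=40, 36⊕5c=6a, b7⊕5c=eb, b7⊕5c=eb, 0c⊕5c=50.

406aebeb50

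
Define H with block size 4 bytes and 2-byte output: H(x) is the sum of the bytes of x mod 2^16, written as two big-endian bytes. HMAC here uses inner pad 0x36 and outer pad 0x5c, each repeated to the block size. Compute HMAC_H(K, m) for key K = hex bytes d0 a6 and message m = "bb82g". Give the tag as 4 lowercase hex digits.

02b8

Key hex bytes d0 a6 is 2 bytes ≤ B = 4; zero-pad to 4 bytes: K' = d0 a6 00 00.
K' ⊕ ipad = e6 90 36 36.  K' ⊕ opad = 8c fa 5c 5c.
Inner input = (K'⊕ipad) ∥ m = e6 90 36 36 ∥ 62 62 38 32 67.
Inner hash: sum = 230+144+54+54+98+98+56+50+103 = 887 → 03 77.
Outer input = (K'⊕opad) ∥ inner = 8c fa 5c 5c ∥ 03 77.
Outer hash (tag): sum = 140+250+92+92+3+119 = 696 → 02 b8.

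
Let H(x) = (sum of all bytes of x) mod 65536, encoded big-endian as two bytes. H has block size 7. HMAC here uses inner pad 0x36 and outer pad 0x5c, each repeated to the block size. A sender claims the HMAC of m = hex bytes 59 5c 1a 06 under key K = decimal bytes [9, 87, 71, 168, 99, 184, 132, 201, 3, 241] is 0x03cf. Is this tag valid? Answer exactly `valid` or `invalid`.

Key decimal bytes [9, 87, 71, 168, 99, 184, 132, 201, 3, 241] = 09 57 47 a8 63 b8 84 c9 03 f1 is 10 bytes > B = 7, so hash it first: H(key) = 04 ab, then zero-pad to 7 bytes: K' = 04 ab 00 00 00 00 00.
K' ⊕ ipad = 32 9d 36 36 36 36 36; K' ⊕ opad = 58 f7 5c 5c 5c 5c 5c.
Inner hash: sum = 50+157+54+54+54+54+54+89+92+26+6 = 690 → 02 b2.
Outer hash (recomputed tag): sum = 88+247+92+92+92+92+92+2+178 = 975 → 03 cf.
Recomputed tag = 03cf; claimed = 03cf → match.

valid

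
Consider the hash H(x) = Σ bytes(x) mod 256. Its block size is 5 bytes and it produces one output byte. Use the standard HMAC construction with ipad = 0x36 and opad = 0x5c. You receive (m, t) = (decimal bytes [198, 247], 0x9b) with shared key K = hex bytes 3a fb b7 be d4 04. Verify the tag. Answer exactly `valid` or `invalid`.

Key hex bytes 3a fb b7 be d4 04 is 6 bytes > B = 5, so hash it first: H(key) = 82, then zero-pad to 5 bytes: K' = 82 00 00 00 00.
K' ⊕ ipad = b4 36 36 36 36; K' ⊕ opad = de 5c 5c 5c 5c.
Inner hash: sum = 180+54+54+54+54+198+247 = 841; mod 256 = 73 → 49.
Outer hash (recomputed tag): sum = 222+92+92+92+92+73 = 663; mod 256 = 151 → 97.
Recomputed tag = 97; claimed = 9b → mismatch.

invalid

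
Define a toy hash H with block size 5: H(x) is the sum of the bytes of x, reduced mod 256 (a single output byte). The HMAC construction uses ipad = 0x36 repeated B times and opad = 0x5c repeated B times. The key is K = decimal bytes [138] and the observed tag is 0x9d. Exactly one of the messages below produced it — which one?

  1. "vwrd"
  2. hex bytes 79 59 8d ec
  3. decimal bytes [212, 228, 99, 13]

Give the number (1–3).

Key decimal bytes [138] = 8a is 1 byte ≤ B = 5; zero-pad to 5 bytes: K' = 8a 00 00 00 00.
K' ⊕ ipad = bc 36 36 36 36; K' ⊕ opad = d6 5c 5c 5c 5c.
m1: inner = H(bc 36 36 36 36 76 77 72 64) = 57; tag = H(d6 5c 5c 5c 5c 57) = 9d ← matches
m2: inner = H(bc 36 36 36 36 79 59 8d ec) = df; tag = H(d6 5c 5c 5c 5c df) = 25
m3: inner = H(bc 36 36 36 36 d4 e4 63 0d) = bc; tag = H(d6 5c 5c 5c 5c bc) = 02

1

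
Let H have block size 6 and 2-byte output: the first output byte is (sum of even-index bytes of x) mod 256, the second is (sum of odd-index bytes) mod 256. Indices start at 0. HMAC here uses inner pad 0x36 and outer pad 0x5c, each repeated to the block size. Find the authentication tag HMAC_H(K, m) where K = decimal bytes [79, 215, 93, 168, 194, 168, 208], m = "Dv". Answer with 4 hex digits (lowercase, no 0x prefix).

d226

Key decimal bytes [79, 215, 93, 168, 194, 168, 208] = 4f d7 5d a8 c2 a8 d0 is 7 bytes > B = 6, so hash it first: H(key) = 3e 27, then zero-pad to 6 bytes: K' = 3e 27 00 00 00 00.
K' ⊕ ipad = 08 11 36 36 36 36.  K' ⊕ opad = 62 7b 5c 5c 5c 5c.
Inner input = (K'⊕ipad) ∥ m = 08 11 36 36 36 36 ∥ 44 76.
Inner hash: even-index sum = 184 mod 256 = 184; odd-index sum = 243 mod 256 = 243 → b8 f3.
Outer input = (K'⊕opad) ∥ inner = 62 7b 5c 5c 5c 5c ∥ b8 f3.
Outer hash (tag): even-index sum = 466 mod 256 = 210; odd-index sum = 550 mod 256 = 38 → d2 26.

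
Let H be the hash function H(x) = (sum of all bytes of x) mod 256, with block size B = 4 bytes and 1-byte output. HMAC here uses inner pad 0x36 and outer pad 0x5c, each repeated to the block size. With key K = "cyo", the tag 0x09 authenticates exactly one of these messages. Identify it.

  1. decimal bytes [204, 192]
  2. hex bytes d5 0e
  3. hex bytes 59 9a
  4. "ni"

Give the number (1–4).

Key "cyo" = 63 79 6f is 3 bytes ≤ B = 4; zero-pad to 4 bytes: K' = 63 79 6f 00.
K' ⊕ ipad = 55 4f 59 36; K' ⊕ opad = 3f 25 33 5c.
m1: inner = H(55 4f 59 36 cc c0) = bf; tag = H(3f 25 33 5c bf) = b2
m2: inner = H(55 4f 59 36 d5 0e) = 16; tag = H(3f 25 33 5c 16) = 09 ← matches
m3: inner = H(55 4f 59 36 59 9a) = 26; tag = H(3f 25 33 5c 26) = 19
m4: inner = H(55 4f 59 36 6e 69) = 0a; tag = H(3f 25 33 5c 0a) = fd

2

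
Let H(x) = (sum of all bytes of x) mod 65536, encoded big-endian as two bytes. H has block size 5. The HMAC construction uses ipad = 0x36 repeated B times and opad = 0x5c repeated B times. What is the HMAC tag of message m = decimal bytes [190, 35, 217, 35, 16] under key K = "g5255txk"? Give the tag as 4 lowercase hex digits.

02c4

Key "g5255txk" = 67 35 32 35 35 74 78 6b is 8 bytes > B = 5, so hash it first: H(key) = 02 8f, then zero-pad to 5 bytes: K' = 02 8f 00 00 00.
K' ⊕ ipad = 34 b9 36 36 36.  K' ⊕ opad = 5e d3 5c 5c 5c.
Inner input = (K'⊕ipad) ∥ m = 34 b9 36 36 36 ∥ be 23 d9 23 10.
Inner hash: sum = 52+185+54+54+54+190+35+217+35+16 = 892 → 03 7c.
Outer input = (K'⊕opad) ∥ inner = 5e d3 5c 5c 5c ∥ 03 7c.
Outer hash (tag): sum = 94+211+92+92+92+3+124 = 708 → 02 c4.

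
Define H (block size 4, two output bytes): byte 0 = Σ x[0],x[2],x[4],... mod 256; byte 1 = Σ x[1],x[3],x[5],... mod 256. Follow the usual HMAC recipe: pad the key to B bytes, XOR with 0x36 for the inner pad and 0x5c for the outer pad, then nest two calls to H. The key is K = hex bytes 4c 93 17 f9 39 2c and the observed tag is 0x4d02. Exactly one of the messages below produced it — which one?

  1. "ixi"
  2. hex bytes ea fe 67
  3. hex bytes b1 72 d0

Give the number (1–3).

2

Key hex bytes 4c 93 17 f9 39 2c is 6 bytes > B = 4, so hash it first: H(key) = 9c b8, then zero-pad to 4 bytes: K' = 9c b8 00 00.
K' ⊕ ipad = aa 8e 36 36; K' ⊕ opad = c0 e4 5c 5c.
m1: inner = H(aa 8e 36 36 69 78 69) = b2 3c; tag = H(c0 e4 5c 5c b2 3c) = ce7c
m2: inner = H(aa 8e 36 36 ea fe 67) = 31 c2; tag = H(c0 e4 5c 5c 31 c2) = 4d02 ← matches
m3: inner = H(aa 8e 36 36 b1 72 d0) = 61 36; tag = H(c0 e4 5c 5c 61 36) = 7d76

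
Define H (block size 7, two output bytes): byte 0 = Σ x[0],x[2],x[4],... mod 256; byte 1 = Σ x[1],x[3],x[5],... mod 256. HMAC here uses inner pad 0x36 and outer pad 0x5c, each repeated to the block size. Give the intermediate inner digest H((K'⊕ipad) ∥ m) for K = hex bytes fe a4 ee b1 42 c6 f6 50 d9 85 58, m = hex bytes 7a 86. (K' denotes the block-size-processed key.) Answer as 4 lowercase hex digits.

8bac

Key hex bytes fe a4 ee b1 42 c6 f6 50 d9 85 58 is 11 bytes > B = 7, so hash it first: H(key) = 55 f0, then zero-pad to 7 bytes: K' = 55 f0 00 00 00 00 00.
K' ⊕ ipad = 63 c6 36 36 36 36 36.
Inner input = 63 c6 36 36 36 36 36 ∥ 7a 86.
Inner hash: even-index sum = 395 mod 256 = 139; odd-index sum = 428 mod 256 = 172 → 8b ac.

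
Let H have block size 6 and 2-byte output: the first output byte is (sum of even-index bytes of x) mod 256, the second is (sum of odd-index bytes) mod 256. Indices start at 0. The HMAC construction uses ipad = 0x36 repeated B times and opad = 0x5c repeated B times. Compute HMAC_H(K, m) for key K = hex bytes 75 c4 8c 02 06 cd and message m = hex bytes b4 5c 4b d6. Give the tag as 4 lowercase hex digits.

7fda

Key hex bytes 75 c4 8c 02 06 cd is exactly B = 6 bytes: K' = 75 c4 8c 02 06 cd.
K' ⊕ ipad = 43 f2 ba 34 30 fb.  K' ⊕ opad = 29 98 d0 5e 5a 91.
Inner input = (K'⊕ipad) ∥ m = 43 f2 ba 34 30 fb ∥ b4 5c 4b d6.
Inner hash: even-index sum = 556 mod 256 = 44; odd-index sum = 851 mod 256 = 83 → 2c 53.
Outer input = (K'⊕opad) ∥ inner = 29 98 d0 5e 5a 91 ∥ 2c 53.
Outer hash (tag): even-index sum = 383 mod 256 = 127; odd-index sum = 474 mod 256 = 218 → 7f da.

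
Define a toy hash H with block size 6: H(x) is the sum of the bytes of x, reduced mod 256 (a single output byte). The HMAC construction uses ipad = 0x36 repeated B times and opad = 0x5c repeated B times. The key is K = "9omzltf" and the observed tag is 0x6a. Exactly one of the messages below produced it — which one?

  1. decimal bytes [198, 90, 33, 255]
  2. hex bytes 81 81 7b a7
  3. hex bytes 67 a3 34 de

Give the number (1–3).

Key "9omzltf" = 39 6f 6d 7a 6c 74 66 is 7 bytes > B = 6, so hash it first: H(key) = d5, then zero-pad to 6 bytes: K' = d5 00 00 00 00 00.
K' ⊕ ipad = e3 36 36 36 36 36; K' ⊕ opad = 89 5c 5c 5c 5c 5c.
m1: inner = H(e3 36 36 36 36 36 c6 5a 21 ff) = 31; tag = H(89 5c 5c 5c 5c 5c 31) = 86
m2: inner = H(e3 36 36 36 36 36 81 81 7b a7) = 15; tag = H(89 5c 5c 5c 5c 5c 15) = 6a ← matches
m3: inner = H(e3 36 36 36 36 36 67 a3 34 de) = 0d; tag = H(89 5c 5c 5c 5c 5c 0d) = 62

2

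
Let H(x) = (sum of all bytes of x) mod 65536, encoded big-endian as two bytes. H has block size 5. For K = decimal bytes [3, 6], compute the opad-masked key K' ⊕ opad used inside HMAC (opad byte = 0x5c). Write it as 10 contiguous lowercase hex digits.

5f5a5c5c5c

Key decimal bytes [3, 6] = 03 06 is 2 bytes ≤ B = 5; zero-pad to 5 bytes: K' = 03 06 00 00 00.
XOR each byte with 0x5c: 03⊕5c=5f, 06⊕5c=5a, 00⊕5c=5c, 00⊕5c=5c, 00⊕5c=5c.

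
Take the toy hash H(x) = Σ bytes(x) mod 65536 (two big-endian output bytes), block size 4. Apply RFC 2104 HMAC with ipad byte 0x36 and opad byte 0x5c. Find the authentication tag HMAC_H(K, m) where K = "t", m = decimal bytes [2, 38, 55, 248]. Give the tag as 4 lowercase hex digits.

Key "t" = 74 is 1 byte ≤ B = 4; zero-pad to 4 bytes: K' = 74 00 00 00.
K' ⊕ ipad = 42 36 36 36.  K' ⊕ opad = 28 5c 5c 5c.
Inner input = (K'⊕ipad) ∥ m = 42 36 36 36 ∥ 02 26 37 f8.
Inner hash: sum = 66+54+54+54+2+38+55+248 = 571 → 02 3b.
Outer input = (K'⊕opad) ∥ inner = 28 5c 5c 5c ∥ 02 3b.
Outer hash (tag): sum = 40+92+92+92+2+59 = 377 → 01 79.

0179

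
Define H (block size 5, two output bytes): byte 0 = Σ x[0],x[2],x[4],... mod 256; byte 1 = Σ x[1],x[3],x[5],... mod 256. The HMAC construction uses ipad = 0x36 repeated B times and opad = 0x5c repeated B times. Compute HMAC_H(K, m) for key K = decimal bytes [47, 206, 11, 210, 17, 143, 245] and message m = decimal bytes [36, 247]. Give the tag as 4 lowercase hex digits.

47a8

Key decimal bytes [47, 206, 11, 210, 17, 143, 245] = 2f ce 0b d2 11 8f f5 is 7 bytes > B = 5, so hash it first: H(key) = 40 2f, then zero-pad to 5 bytes: K' = 40 2f 00 00 00.
K' ⊕ ipad = 76 19 36 36 36.  K' ⊕ opad = 1c 73 5c 5c 5c.
Inner input = (K'⊕ipad) ∥ m = 76 19 36 36 36 ∥ 24 f7.
Inner hash: even-index sum = 473 mod 256 = 217; odd-index sum = 115 mod 256 = 115 → d9 73.
Outer input = (K'⊕opad) ∥ inner = 1c 73 5c 5c 5c ∥ d9 73.
Outer hash (tag): even-index sum = 327 mod 256 = 71; odd-index sum = 424 mod 256 = 168 → 47 a8.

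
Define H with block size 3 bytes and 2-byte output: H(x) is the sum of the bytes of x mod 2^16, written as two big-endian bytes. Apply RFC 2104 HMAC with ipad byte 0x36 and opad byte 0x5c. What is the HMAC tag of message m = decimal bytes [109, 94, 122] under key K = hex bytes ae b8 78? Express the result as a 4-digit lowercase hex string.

Key hex bytes ae b8 78 is exactly B = 3 bytes: K' = ae b8 78.
K' ⊕ ipad = 98 8e 4e.  K' ⊕ opad = f2 e4 24.
Inner input = (K'⊕ipad) ∥ m = 98 8e 4e ∥ 6d 5e 7a.
Inner hash: sum = 152+142+78+109+94+122 = 697 → 02 b9.
Outer input = (K'⊕opad) ∥ inner = f2 e4 24 ∥ 02 b9.
Outer hash (tag): sum = 242+228+36+2+185 = 693 → 02 b5.

02b5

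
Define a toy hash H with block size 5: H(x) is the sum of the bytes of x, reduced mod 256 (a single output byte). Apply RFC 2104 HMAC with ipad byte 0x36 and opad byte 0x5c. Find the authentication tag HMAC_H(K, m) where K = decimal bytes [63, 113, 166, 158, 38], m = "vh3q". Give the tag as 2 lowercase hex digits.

Key decimal bytes [63, 113, 166, 158, 38] = 3f 71 a6 9e 26 is exactly B = 5 bytes: K' = 3f 71 a6 9e 26.
K' ⊕ ipad = 09 47 90 a8 10.  K' ⊕ opad = 63 2d fa c2 7a.
Inner input = (K'⊕ipad) ∥ m = 09 47 90 a8 10 ∥ 76 68 33 71.
Inner hash: sum = 9+71+144+168+16+118+104+51+113 = 794; mod 256 = 26 → 1a.
Outer input = (K'⊕opad) ∥ inner = 63 2d fa c2 7a ∥ 1a.
Outer hash (tag): sum = 99+45+250+194+122+26 = 736; mod 256 = 224 → e0.

e0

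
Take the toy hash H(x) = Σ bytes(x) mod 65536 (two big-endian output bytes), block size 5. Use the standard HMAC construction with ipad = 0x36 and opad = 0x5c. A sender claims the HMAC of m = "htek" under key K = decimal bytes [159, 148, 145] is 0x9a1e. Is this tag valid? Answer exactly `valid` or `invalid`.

Key decimal bytes [159, 148, 145] = 9f 94 91 is 3 bytes ≤ B = 5; zero-pad to 5 bytes: K' = 9f 94 91 00 00.
K' ⊕ ipad = a9 a2 a7 36 36; K' ⊕ opad = c3 c8 cd 5c 5c.
Inner hash: sum = 169+162+167+54+54+104+116+101+107 = 1034 → 04 0a.
Outer hash (recomputed tag): sum = 195+200+205+92+92+4+10 = 798 → 03 1e.
Recomputed tag = 031e; claimed = 9a1e → mismatch.

invalid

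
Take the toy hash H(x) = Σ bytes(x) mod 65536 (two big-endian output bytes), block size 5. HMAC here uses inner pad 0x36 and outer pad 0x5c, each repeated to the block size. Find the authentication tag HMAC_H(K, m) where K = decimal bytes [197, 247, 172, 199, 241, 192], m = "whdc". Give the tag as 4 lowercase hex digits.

Key decimal bytes [197, 247, 172, 199, 241, 192] = c5 f7 ac c7 f1 c0 is 6 bytes > B = 5, so hash it first: H(key) = 04 e0, then zero-pad to 5 bytes: K' = 04 e0 00 00 00.
K' ⊕ ipad = 32 d6 36 36 36.  K' ⊕ opad = 58 bc 5c 5c 5c.
Inner input = (K'⊕ipad) ∥ m = 32 d6 36 36 36 ∥ 77 68 64 63.
Inner hash: sum = 50+214+54+54+54+119+104+100+99 = 848 → 03 50.
Outer input = (K'⊕opad) ∥ inner = 58 bc 5c 5c 5c ∥ 03 50.
Outer hash (tag): sum = 88+188+92+92+92+3+80 = 635 → 02 7b.

027b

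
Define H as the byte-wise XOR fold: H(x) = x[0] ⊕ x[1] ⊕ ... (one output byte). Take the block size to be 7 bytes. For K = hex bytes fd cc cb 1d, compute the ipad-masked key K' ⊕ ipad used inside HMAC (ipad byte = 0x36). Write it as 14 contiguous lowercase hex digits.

cbfafd2b363636

Key hex bytes fd cc cb 1d is 4 bytes ≤ B = 7; zero-pad to 7 bytes: K' = fd cc cb 1d 00 00 00.
XOR each byte with 0x36: fd⊕36=cb, cc⊕36=fa, cb⊕36=fd, 1d⊕36=2b, 00⊕36=36, 00⊕36=36, 00⊕36=36.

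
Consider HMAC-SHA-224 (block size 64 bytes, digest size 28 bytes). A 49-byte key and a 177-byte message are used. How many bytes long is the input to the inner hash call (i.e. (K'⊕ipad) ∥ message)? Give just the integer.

Key is 49 ≤ 64 bytes, zero-padded: |K'| = 64.
Inner input = (K'⊕ipad) ∥ m → 64 + 177 = 241 bytes.

241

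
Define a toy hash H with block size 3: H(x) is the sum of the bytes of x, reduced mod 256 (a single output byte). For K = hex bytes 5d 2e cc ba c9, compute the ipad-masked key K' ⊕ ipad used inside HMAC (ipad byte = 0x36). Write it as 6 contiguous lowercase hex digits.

ec3636

Key hex bytes 5d 2e cc ba c9 is 5 bytes > B = 3, so hash it first: H(key) = da, then zero-pad to 3 bytes: K' = da 00 00.
XOR each byte with 0x36: da⊕36=ec, 00⊕36=36, 00⊕36=36.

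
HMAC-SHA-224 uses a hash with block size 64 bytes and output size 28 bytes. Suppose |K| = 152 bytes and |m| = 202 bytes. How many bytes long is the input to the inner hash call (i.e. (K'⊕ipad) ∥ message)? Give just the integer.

Key is 152 > 64 bytes, so it is hashed to 28 bytes then zero-padded to 64: |K'| = 64.
Inner input = (K'⊕ipad) ∥ m → 64 + 202 = 266 bytes.

266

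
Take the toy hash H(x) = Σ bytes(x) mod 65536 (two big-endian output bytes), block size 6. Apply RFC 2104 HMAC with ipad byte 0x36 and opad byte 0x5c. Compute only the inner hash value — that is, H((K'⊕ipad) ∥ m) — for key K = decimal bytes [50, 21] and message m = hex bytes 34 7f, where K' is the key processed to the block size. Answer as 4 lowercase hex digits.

Key decimal bytes [50, 21] = 32 15 is 2 bytes ≤ B = 6; zero-pad to 6 bytes: K' = 32 15 00 00 00 00.
K' ⊕ ipad = 04 23 36 36 36 36.
Inner input = 04 23 36 36 36 36 ∥ 34 7f.
Inner hash: sum = 4+35+54+54+54+54+52+127 = 434 → 01 b2.

01b2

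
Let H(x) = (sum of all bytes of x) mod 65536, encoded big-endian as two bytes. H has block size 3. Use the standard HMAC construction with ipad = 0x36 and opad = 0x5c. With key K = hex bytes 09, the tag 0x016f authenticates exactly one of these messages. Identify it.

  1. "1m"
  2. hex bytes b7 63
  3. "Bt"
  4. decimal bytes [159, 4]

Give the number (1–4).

3

Key hex bytes 09 is 1 byte ≤ B = 3; zero-pad to 3 bytes: K' = 09 00 00.
K' ⊕ ipad = 3f 36 36; K' ⊕ opad = 55 5c 5c.
m1: inner = H(3f 36 36 31 6d) = 01 49; tag = H(55 5c 5c 01 49) = 0157
m2: inner = H(3f 36 36 b7 63) = 01 c5; tag = H(55 5c 5c 01 c5) = 01d3
m3: inner = H(3f 36 36 42 74) = 01 61; tag = H(55 5c 5c 01 61) = 016f ← matches
m4: inner = H(3f 36 36 9f 04) = 01 4e; tag = H(55 5c 5c 01 4e) = 015c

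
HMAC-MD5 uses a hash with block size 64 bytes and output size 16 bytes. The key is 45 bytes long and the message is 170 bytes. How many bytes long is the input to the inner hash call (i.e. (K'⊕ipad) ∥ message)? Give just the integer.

234

Key is 45 ≤ 64 bytes, zero-padded: |K'| = 64.
Inner input = (K'⊕ipad) ∥ m → 64 + 170 = 234 bytes.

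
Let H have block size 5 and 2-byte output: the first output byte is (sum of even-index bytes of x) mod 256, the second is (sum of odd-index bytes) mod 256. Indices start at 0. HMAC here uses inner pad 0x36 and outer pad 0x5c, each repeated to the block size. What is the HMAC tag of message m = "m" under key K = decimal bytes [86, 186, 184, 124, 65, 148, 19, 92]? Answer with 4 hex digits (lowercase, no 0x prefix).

a996

Key decimal bytes [86, 186, 184, 124, 65, 148, 19, 92] = 56 ba b8 7c 41 94 13 5c is 8 bytes > B = 5, so hash it first: H(key) = 62 26, then zero-pad to 5 bytes: K' = 62 26 00 00 00.
K' ⊕ ipad = 54 10 36 36 36.  K' ⊕ opad = 3e 7a 5c 5c 5c.
Inner input = (K'⊕ipad) ∥ m = 54 10 36 36 36 ∥ 6d.
Inner hash: even-index sum = 192 mod 256 = 192; odd-index sum = 179 mod 256 = 179 → c0 b3.
Outer input = (K'⊕opad) ∥ inner = 3e 7a 5c 5c 5c ∥ c0 b3.
Outer hash (tag): even-index sum = 425 mod 256 = 169; odd-index sum = 406 mod 256 = 150 → a9 96.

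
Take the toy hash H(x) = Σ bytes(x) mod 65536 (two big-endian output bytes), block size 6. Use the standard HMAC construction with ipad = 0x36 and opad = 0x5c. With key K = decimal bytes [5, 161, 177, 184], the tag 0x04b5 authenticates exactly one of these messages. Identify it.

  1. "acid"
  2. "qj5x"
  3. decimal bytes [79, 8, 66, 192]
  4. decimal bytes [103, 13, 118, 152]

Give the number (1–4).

2

Key decimal bytes [5, 161, 177, 184] = 05 a1 b1 b8 is 4 bytes ≤ B = 6; zero-pad to 6 bytes: K' = 05 a1 b1 b8 00 00.
K' ⊕ ipad = 33 97 87 8e 36 36; K' ⊕ opad = 59 fd ed e4 5c 5c.
m1: inner = H(33 97 87 8e 36 36 61 63 69 64) = 03 dc; tag = H(59 fd ed e4 5c 5c 03 dc) = 04be
m2: inner = H(33 97 87 8e 36 36 71 6a 35 78) = 03 d3; tag = H(59 fd ed e4 5c 5c 03 d3) = 04b5 ← matches
m3: inner = H(33 97 87 8e 36 36 4f 08 42 c0) = 03 a4; tag = H(59 fd ed e4 5c 5c 03 a4) = 0486
m4: inner = H(33 97 87 8e 36 36 67 0d 76 98) = 03 cd; tag = H(59 fd ed e4 5c 5c 03 cd) = 04af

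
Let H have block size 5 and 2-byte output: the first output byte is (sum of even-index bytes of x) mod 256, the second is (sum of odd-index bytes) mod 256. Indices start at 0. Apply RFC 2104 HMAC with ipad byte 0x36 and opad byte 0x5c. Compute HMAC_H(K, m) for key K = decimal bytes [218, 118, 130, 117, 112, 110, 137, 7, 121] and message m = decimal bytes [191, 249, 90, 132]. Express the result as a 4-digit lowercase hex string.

Key decimal bytes [218, 118, 130, 117, 112, 110, 137, 7, 121] = da 76 82 75 70 6e 89 07 79 is 9 bytes > B = 5, so hash it first: H(key) = ce 60, then zero-pad to 5 bytes: K' = ce 60 00 00 00.
K' ⊕ ipad = f8 56 36 36 36.  K' ⊕ opad = 92 3c 5c 5c 5c.
Inner input = (K'⊕ipad) ∥ m = f8 56 36 36 36 ∥ bf f9 5a 84.
Inner hash: even-index sum = 737 mod 256 = 225; odd-index sum = 421 mod 256 = 165 → e1 a5.
Outer input = (K'⊕opad) ∥ inner = 92 3c 5c 5c 5c ∥ e1 a5.
Outer hash (tag): even-index sum = 495 mod 256 = 239; odd-index sum = 377 mod 256 = 121 → ef 79.

ef79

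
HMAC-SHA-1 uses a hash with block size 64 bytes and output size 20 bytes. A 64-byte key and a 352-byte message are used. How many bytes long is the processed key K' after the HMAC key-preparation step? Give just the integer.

64

Key is 64 ≤ 64 bytes, zero-padded: |K'| = 64.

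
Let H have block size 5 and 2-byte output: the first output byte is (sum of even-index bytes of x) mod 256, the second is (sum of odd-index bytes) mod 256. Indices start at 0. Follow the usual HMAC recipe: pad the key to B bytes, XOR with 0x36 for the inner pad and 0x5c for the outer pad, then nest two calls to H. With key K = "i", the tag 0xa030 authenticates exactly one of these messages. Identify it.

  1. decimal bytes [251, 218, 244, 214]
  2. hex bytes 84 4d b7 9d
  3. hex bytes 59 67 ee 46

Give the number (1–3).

3

Key "i" = 69 is 1 byte ≤ B = 5; zero-pad to 5 bytes: K' = 69 00 00 00 00.
K' ⊕ ipad = 5f 36 36 36 36; K' ⊕ opad = 35 5c 5c 5c 5c.
m1: inner = H(5f 36 36 36 36 fb da f4 d6) = 7b 5b; tag = H(35 5c 5c 5c 5c 7b 5b) = 4833
m2: inner = H(5f 36 36 36 36 84 4d b7 9d) = b5 a7; tag = H(35 5c 5c 5c 5c b5 a7) = 946d
m3: inner = H(5f 36 36 36 36 59 67 ee 46) = 78 b3; tag = H(35 5c 5c 5c 5c 78 b3) = a030 ← matches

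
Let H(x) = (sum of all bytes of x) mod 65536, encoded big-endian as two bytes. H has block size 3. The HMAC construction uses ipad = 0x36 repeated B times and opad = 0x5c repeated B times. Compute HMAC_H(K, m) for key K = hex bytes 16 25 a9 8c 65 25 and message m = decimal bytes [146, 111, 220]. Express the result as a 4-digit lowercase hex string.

Key hex bytes 16 25 a9 8c 65 25 is 6 bytes > B = 3, so hash it first: H(key) = 01 fa, then zero-pad to 3 bytes: K' = 01 fa 00.
K' ⊕ ipad = 37 cc 36.  K' ⊕ opad = 5d a6 5c.
Inner input = (K'⊕ipad) ∥ m = 37 cc 36 ∥ 92 6f dc.
Inner hash: sum = 55+204+54+146+111+220 = 790 → 03 16.
Outer input = (K'⊕opad) ∥ inner = 5d a6 5c ∥ 03 16.
Outer hash (tag): sum = 93+166+92+3+22 = 376 → 01 78.

0178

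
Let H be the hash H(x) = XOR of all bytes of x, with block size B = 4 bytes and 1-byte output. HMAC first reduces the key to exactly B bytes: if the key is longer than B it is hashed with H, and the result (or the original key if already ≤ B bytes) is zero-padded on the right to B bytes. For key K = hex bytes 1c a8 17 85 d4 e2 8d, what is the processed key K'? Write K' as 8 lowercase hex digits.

|K| = 7 > B = 4, so first hash the key.
H(K): XOR 1c⊕a8⊕17⊕85⊕d4⊕e2⊕8d = 9d.
Zero-pad H(K) = 9d to 4 bytes: K' = 9d 00 00 00.

9d000000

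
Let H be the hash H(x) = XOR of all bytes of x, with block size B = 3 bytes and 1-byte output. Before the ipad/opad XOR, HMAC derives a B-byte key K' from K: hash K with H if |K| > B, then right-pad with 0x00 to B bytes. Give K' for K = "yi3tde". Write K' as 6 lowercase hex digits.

560000

|K| = 6 > B = 3, so first hash the key.
H(K): XOR 79⊕69⊕33⊕74⊕64⊕65 = 56.
Zero-pad H(K) = 56 to 3 bytes: K' = 56 00 00.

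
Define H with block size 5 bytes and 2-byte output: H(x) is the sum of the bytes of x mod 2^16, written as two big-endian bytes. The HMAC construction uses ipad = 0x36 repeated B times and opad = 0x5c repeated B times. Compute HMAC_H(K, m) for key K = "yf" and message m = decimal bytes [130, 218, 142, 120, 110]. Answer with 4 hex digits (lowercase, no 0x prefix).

Key "yf" = 79 66 is 2 bytes ≤ B = 5; zero-pad to 5 bytes: K' = 79 66 00 00 00.
K' ⊕ ipad = 4f 50 36 36 36.  K' ⊕ opad = 25 3a 5c 5c 5c.
Inner input = (K'⊕ipad) ∥ m = 4f 50 36 36 36 ∥ 82 da 8e 78 6e.
Inner hash: sum = 79+80+54+54+54+130+218+142+120+110 = 1041 → 04 11.
Outer input = (K'⊕opad) ∥ inner = 25 3a 5c 5c 5c ∥ 04 11.
Outer hash (tag): sum = 37+58+92+92+92+4+17 = 392 → 01 88.

0188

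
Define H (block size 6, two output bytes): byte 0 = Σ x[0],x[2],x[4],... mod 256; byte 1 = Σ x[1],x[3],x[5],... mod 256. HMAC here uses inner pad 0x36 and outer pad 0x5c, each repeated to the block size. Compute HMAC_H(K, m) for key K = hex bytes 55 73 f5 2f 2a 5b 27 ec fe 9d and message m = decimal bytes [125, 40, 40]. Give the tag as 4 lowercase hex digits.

Key hex bytes 55 73 f5 2f 2a 5b 27 ec fe 9d is 10 bytes > B = 6, so hash it first: H(key) = 99 86, then zero-pad to 6 bytes: K' = 99 86 00 00 00 00.
K' ⊕ ipad = af b0 36 36 36 36.  K' ⊕ opad = c5 da 5c 5c 5c 5c.
Inner input = (K'⊕ipad) ∥ m = af b0 36 36 36 36 ∥ 7d 28 28.
Inner hash: even-index sum = 448 mod 256 = 192; odd-index sum = 324 mod 256 = 68 → c0 44.
Outer input = (K'⊕opad) ∥ inner = c5 da 5c 5c 5c 5c ∥ c0 44.
Outer hash (tag): even-index sum = 573 mod 256 = 61; odd-index sum = 470 mod 256 = 214 → 3d d6.

3dd6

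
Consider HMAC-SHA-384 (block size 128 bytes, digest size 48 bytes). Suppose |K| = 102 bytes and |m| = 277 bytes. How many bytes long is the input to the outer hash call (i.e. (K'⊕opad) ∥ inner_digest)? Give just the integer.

Key is 102 ≤ 128 bytes, zero-padded: |K'| = 128.
Outer input = (K'⊕opad) ∥ H(inner) → 128 + 48 = 176 bytes.

176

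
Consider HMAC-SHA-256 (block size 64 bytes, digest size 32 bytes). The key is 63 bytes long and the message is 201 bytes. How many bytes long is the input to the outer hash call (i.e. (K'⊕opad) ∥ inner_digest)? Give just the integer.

96

Key is 63 ≤ 64 bytes, zero-padded: |K'| = 64.
Outer input = (K'⊕opad) ∥ H(inner) → 64 + 32 = 96 bytes.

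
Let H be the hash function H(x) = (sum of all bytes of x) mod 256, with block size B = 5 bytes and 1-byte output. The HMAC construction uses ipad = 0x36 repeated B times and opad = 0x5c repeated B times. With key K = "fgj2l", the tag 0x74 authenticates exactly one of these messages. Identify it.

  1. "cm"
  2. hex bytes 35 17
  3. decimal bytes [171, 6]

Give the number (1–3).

1

Key "fgj2l" = 66 67 6a 32 6c is exactly B = 5 bytes: K' = 66 67 6a 32 6c.
K' ⊕ ipad = 50 51 5c 04 5a; K' ⊕ opad = 3a 3b 36 6e 30.
m1: inner = H(50 51 5c 04 5a 63 6d) = 2b; tag = H(3a 3b 36 6e 30 2b) = 74 ← matches
m2: inner = H(50 51 5c 04 5a 35 17) = a7; tag = H(3a 3b 36 6e 30 a7) = f0
m3: inner = H(50 51 5c 04 5a ab 06) = 0c; tag = H(3a 3b 36 6e 30 0c) = 55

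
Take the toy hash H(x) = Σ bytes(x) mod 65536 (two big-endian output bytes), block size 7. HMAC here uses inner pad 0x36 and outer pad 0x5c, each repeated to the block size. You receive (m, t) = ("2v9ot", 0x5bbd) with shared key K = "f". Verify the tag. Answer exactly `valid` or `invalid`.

invalid

Key "f" = 66 is 1 byte ≤ B = 7; zero-pad to 7 bytes: K' = 66 00 00 00 00 00 00.
K' ⊕ ipad = 50 36 36 36 36 36 36; K' ⊕ opad = 3a 5c 5c 5c 5c 5c 5c.
Inner hash: sum = 80+54+54+54+54+54+54+50+118+57+111+116 = 856 → 03 58.
Outer hash (recomputed tag): sum = 58+92+92+92+92+92+92+3+88 = 701 → 02 bd.
Recomputed tag = 02bd; claimed = 5bbd → mismatch.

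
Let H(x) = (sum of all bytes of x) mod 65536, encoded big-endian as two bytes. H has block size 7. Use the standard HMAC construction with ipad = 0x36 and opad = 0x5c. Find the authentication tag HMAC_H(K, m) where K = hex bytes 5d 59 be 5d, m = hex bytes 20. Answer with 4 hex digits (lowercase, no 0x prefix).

028e

Key hex bytes 5d 59 be 5d is 4 bytes ≤ B = 7; zero-pad to 7 bytes: K' = 5d 59 be 5d 00 00 00.
K' ⊕ ipad = 6b 6f 88 6b 36 36 36.  K' ⊕ opad = 01 05 e2 01 5c 5c 5c.
Inner input = (K'⊕ipad) ∥ m = 6b 6f 88 6b 36 36 36 ∥ 20.
Inner hash: sum = 107+111+136+107+54+54+54+32 = 655 → 02 8f.
Outer input = (K'⊕opad) ∥ inner = 01 05 e2 01 5c 5c 5c ∥ 02 8f.
Outer hash (tag): sum = 1+5+226+1+92+92+92+2+143 = 654 → 02 8e.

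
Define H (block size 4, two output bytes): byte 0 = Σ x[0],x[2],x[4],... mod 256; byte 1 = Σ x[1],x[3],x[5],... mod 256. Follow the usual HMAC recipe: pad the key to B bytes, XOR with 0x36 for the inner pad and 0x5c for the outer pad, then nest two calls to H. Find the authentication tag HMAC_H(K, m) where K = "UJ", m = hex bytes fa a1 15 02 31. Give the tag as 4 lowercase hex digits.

3ec7

Key "UJ" = 55 4a is 2 bytes ≤ B = 4; zero-pad to 4 bytes: K' = 55 4a 00 00.
K' ⊕ ipad = 63 7c 36 36.  K' ⊕ opad = 09 16 5c 5c.
Inner input = (K'⊕ipad) ∥ m = 63 7c 36 36 ∥ fa a1 15 02 31.
Inner hash: even-index sum = 473 mod 256 = 217; odd-index sum = 341 mod 256 = 85 → d9 55.
Outer input = (K'⊕opad) ∥ inner = 09 16 5c 5c ∥ d9 55.
Outer hash (tag): even-index sum = 318 mod 256 = 62; odd-index sum = 199 mod 256 = 199 → 3e c7.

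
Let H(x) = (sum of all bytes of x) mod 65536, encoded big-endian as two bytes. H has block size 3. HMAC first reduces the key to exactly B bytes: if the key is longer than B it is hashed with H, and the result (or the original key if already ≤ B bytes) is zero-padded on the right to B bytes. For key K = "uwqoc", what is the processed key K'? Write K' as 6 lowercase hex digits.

022f00

|K| = 5 > B = 3, so first hash the key.
H(K): sum = 117+119+113+111+99 = 559 → 02 2f.
Zero-pad H(K) = 02 2f to 3 bytes: K' = 02 2f 00.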